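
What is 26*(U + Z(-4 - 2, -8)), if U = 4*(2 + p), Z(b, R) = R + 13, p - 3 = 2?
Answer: 858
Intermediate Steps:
p = 5 (p = 3 + 2 = 5)
Z(b, R) = 13 + R
U = 28 (U = 4*(2 + 5) = 4*7 = 28)
26*(U + Z(-4 - 2, -8)) = 26*(28 + (13 - 8)) = 26*(28 + 5) = 26*33 = 858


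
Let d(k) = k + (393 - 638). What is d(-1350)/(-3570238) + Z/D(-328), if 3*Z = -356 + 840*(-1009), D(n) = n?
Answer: 189203968343/219569637 ≈ 861.70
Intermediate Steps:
d(k) = -245 + k (d(k) = k - 245 = -245 + k)
Z = -847916/3 (Z = (-356 + 840*(-1009))/3 = (-356 - 847560)/3 = (⅓)*(-847916) = -847916/3 ≈ -2.8264e+5)
d(-1350)/(-3570238) + Z/D(-328) = (-245 - 1350)/(-3570238) - 847916/3/(-328) = -1595*(-1/3570238) - 847916/3*(-1/328) = 1595/3570238 + 211979/246 = 189203968343/219569637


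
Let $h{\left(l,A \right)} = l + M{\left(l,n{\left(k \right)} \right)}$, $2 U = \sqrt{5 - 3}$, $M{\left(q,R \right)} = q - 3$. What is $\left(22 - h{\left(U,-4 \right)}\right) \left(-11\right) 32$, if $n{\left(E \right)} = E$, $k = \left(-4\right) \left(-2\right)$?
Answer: $-8800 + 352 \sqrt{2} \approx -8302.2$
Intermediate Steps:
$k = 8$
$M{\left(q,R \right)} = -3 + q$
$U = \frac{\sqrt{2}}{2}$ ($U = \frac{\sqrt{5 - 3}}{2} = \frac{\sqrt{2}}{2} \approx 0.70711$)
$h{\left(l,A \right)} = -3 + 2 l$ ($h{\left(l,A \right)} = l + \left(-3 + l\right) = -3 + 2 l$)
$\left(22 - h{\left(U,-4 \right)}\right) \left(-11\right) 32 = \left(22 - \left(-3 + 2 \frac{\sqrt{2}}{2}\right)\right) \left(-11\right) 32 = \left(22 - \left(-3 + \sqrt{2}\right)\right) \left(-11\right) 32 = \left(22 + \left(3 - \sqrt{2}\right)\right) \left(-11\right) 32 = \left(25 - \sqrt{2}\right) \left(-11\right) 32 = \left(-275 + 11 \sqrt{2}\right) 32 = -8800 + 352 \sqrt{2}$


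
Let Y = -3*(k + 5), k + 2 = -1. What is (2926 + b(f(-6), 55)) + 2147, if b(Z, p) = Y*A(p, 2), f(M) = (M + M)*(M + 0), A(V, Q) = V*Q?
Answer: 4413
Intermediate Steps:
k = -3 (k = -2 - 1 = -3)
A(V, Q) = Q*V
Y = -6 (Y = -3*(-3 + 5) = -3*2 = -6)
f(M) = 2*M² (f(M) = (2*M)*M = 2*M²)
b(Z, p) = -12*p
(2926 + b(f(-6), 55)) + 2147 = (2926 - 12*55) + 2147 = (2926 - 660) + 2147 = 2266 + 2147 = 4413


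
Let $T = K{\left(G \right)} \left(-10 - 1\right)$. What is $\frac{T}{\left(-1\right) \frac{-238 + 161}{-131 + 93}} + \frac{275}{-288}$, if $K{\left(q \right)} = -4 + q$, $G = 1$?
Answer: $- \frac{34757}{2016} \approx -17.241$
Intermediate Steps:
$T = 33$ ($T = \left(-4 + 1\right) \left(-10 - 1\right) = \left(-3\right) \left(-11\right) = 33$)
$\frac{T}{\left(-1\right) \frac{-238 + 161}{-131 + 93}} + \frac{275}{-288} = \frac{33}{\left(-1\right) \frac{-238 + 161}{-131 + 93}} + \frac{275}{-288} = \frac{33}{\left(-1\right) \left(- \frac{77}{-38}\right)} + 275 \left(- \frac{1}{288}\right) = \frac{33}{\left(-1\right) \left(\left(-77\right) \left(- \frac{1}{38}\right)\right)} - \frac{275}{288} = \frac{33}{\left(-1\right) \frac{77}{38}} - \frac{275}{288} = \frac{33}{- \frac{77}{38}} - \frac{275}{288} = 33 \left(- \frac{38}{77}\right) - \frac{275}{288} = - \frac{114}{7} - \frac{275}{288} = - \frac{34757}{2016}$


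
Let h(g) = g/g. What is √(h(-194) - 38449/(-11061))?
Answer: √60847790/3687 ≈ 2.1157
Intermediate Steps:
h(g) = 1
√(h(-194) - 38449/(-11061)) = √(1 - 38449/(-11061)) = √(1 - 38449*(-1/11061)) = √(1 + 38449/11061) = √(49510/11061) = √60847790/3687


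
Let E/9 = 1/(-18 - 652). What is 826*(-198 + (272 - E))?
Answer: 20480257/335 ≈ 61135.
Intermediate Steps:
E = -9/670 (E = 9/(-18 - 652) = 9/(-670) = 9*(-1/670) = -9/670 ≈ -0.013433)
826*(-198 + (272 - E)) = 826*(-198 + (272 - 1*(-9/670))) = 826*(-198 + (272 + 9/670)) = 826*(-198 + 182249/670) = 826*(49589/670) = 20480257/335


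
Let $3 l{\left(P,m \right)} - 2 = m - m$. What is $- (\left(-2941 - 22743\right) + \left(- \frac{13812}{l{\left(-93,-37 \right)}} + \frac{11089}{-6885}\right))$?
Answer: $\frac{319488859}{6885} \approx 46404.0$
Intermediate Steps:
$l{\left(P,m \right)} = \frac{2}{3}$ ($l{\left(P,m \right)} = \frac{2}{3} + \frac{m - m}{3} = \frac{2}{3} + \frac{1}{3} \cdot 0 = \frac{2}{3} + 0 = \frac{2}{3}$)
$- (\left(-2941 - 22743\right) + \left(- \frac{13812}{l{\left(-93,-37 \right)}} + \frac{11089}{-6885}\right)) = - (\left(-2941 - 22743\right) + \left(- \frac{13812}{\frac{2}{3}} + \frac{11089}{-6885}\right)) = - (-25684 + \left(\left(-13812\right) \frac{3}{2} + 11089 \left(- \frac{1}{6885}\right)\right)) = - (-25684 - \frac{142654519}{6885}) = \left(-1\right) \left(- \frac{319488859}{6885}\right) = \frac{319488859}{6885}$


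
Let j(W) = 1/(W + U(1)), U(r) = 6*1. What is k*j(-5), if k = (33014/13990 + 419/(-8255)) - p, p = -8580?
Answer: 99114898976/11548745 ≈ 8582.3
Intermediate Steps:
U(r) = 6
j(W) = 1/(6 + W) (j(W) = 1/(W + 6) = 1/(6 + W))
k = 99114898976/11548745 (k = (33014/13990 + 419/(-8255)) - 1*(-8580) = (33014*(1/13990) + 419*(-1/8255)) + 8580 = (16507/6995 - 419/8255) + 8580 = 26666876/11548745 + 8580 = 99114898976/11548745 ≈ 8582.3)
k*j(-5) = 99114898976/(11548745*(6 - 5)) = (99114898976/11548745)/1 = (99114898976/11548745)*1 = 99114898976/11548745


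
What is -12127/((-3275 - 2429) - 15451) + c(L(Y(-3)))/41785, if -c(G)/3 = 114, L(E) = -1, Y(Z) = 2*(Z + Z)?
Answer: 99898337/176792335 ≈ 0.56506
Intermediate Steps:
Y(Z) = 4*Z (Y(Z) = 2*(2*Z) = 4*Z)
c(G) = -342 (c(G) = -3*114 = -342)
-12127/((-3275 - 2429) - 15451) + c(L(Y(-3)))/41785 = -12127/((-3275 - 2429) - 15451) - 342/41785 = -12127/(-5704 - 15451) - 342*1/41785 = -12127/(-21155) - 342/41785 = -12127*(-1/21155) - 342/41785 = 12127/21155 - 342/41785 = 99898337/176792335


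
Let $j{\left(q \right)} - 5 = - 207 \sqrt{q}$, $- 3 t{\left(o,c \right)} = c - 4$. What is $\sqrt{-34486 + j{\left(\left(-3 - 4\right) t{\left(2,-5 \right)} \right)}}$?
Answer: $\sqrt{-34481 - 207 i \sqrt{21}} \approx 2.554 - 185.71 i$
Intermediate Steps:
$t{\left(o,c \right)} = \frac{4}{3} - \frac{c}{3}$ ($t{\left(o,c \right)} = - \frac{c - 4}{3} = - \frac{-4 + c}{3} = \frac{4}{3} - \frac{c}{3}$)
$j{\left(q \right)} = 5 - 207 \sqrt{q}$
$\sqrt{-34486 + j{\left(\left(-3 - 4\right) t{\left(2,-5 \right)} \right)}} = \sqrt{-34486 + \left(5 - 207 \sqrt{\left(-3 - 4\right) \left(\frac{4}{3} - - \frac{5}{3}\right)}\right)} = \sqrt{-34486 + \left(5 - 207 \sqrt{- 7 \left(\frac{4}{3} + \frac{5}{3}\right)}\right)} = \sqrt{-34486 + \left(5 - 207 \sqrt{\left(-7\right) 3}\right)} = \sqrt{-34486 + \left(5 - 207 \sqrt{-21}\right)} = \sqrt{-34486 + \left(5 - 207 i \sqrt{21}\right)} = \sqrt{-34481 - 207 i \sqrt{21}}$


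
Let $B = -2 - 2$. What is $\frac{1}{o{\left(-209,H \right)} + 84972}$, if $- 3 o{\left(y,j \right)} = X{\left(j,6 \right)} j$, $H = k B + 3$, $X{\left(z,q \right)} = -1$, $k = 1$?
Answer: $\frac{3}{254915} \approx 1.1769 \cdot 10^{-5}$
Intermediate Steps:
$B = -4$
$H = -1$ ($H = 1 \left(-4\right) + 3 = -4 + 3 = -1$)
$o{\left(y,j \right)} = \frac{j}{3}$ ($o{\left(y,j \right)} = - \frac{\left(-1\right) j}{3} = \frac{j}{3}$)
$\frac{1}{o{\left(-209,H \right)} + 84972} = \frac{1}{\frac{1}{3} \left(-1\right) + 84972} = \frac{1}{- \frac{1}{3} + 84972} = \frac{1}{\frac{254915}{3}} = \frac{3}{254915}$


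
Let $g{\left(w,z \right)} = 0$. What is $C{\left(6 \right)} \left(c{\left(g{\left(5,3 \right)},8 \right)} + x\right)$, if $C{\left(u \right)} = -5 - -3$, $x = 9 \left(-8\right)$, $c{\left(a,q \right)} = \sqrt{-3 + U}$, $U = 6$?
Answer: $144 - 2 \sqrt{3} \approx 140.54$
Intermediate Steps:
$c{\left(a,q \right)} = \sqrt{3}$ ($c{\left(a,q \right)} = \sqrt{-3 + 6} = \sqrt{3}$)
$x = -72$
$C{\left(u \right)} = -2$ ($C{\left(u \right)} = -5 + 3 = -2$)
$C{\left(6 \right)} \left(c{\left(g{\left(5,3 \right)},8 \right)} + x\right) = - 2 \left(\sqrt{3} - 72\right) = - 2 \left(-72 + \sqrt{3}\right) = 144 - 2 \sqrt{3}$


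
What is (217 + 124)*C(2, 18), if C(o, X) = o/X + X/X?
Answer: 3410/9 ≈ 378.89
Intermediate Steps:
C(o, X) = 1 + o/X (C(o, X) = o/X + 1 = 1 + o/X)
(217 + 124)*C(2, 18) = (217 + 124)*((18 + 2)/18) = 341*((1/18)*20) = 341*(10/9) = 3410/9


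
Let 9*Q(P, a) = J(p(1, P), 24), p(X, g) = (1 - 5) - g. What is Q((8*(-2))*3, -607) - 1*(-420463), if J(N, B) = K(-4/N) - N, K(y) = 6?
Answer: 3784129/9 ≈ 4.2046e+5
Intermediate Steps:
p(X, g) = -4 - g
J(N, B) = 6 - N
Q(P, a) = 10/9 + P/9 (Q(P, a) = (6 - (-4 - P))/9 = (6 + (4 + P))/9 = (10 + P)/9 = 10/9 + P/9)
Q((8*(-2))*3, -607) - 1*(-420463) = (10/9 + ((8*(-2))*3)/9) - 1*(-420463) = (10/9 + (-16*3)/9) + 420463 = (10/9 + (⅑)*(-48)) + 420463 = (10/9 - 16/3) + 420463 = -38/9 + 420463 = 3784129/9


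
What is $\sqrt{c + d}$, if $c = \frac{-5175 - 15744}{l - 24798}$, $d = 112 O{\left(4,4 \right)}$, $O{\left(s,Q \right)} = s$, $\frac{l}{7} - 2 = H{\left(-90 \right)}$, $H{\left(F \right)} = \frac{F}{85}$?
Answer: $\frac{\sqrt{79725195139810}}{421454} \approx 21.186$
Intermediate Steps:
$H{\left(F \right)} = \frac{F}{85}$ ($H{\left(F \right)} = F \frac{1}{85} = \frac{F}{85}$)
$l = \frac{112}{17}$ ($l = 14 + 7 \cdot \frac{1}{85} \left(-90\right) = 14 + 7 \left(- \frac{18}{17}\right) = 14 - \frac{126}{17} = \frac{112}{17} \approx 6.5882$)
$d = 448$ ($d = 112 \cdot 4 = 448$)
$c = \frac{355623}{421454}$ ($c = \frac{-5175 - 15744}{\frac{112}{17} - 24798} = - \frac{20919}{- \frac{421454}{17}} = \left(-20919\right) \left(- \frac{17}{421454}\right) = \frac{355623}{421454} \approx 0.8438$)
$\sqrt{c + d} = \sqrt{\frac{355623}{421454} + 448} = \sqrt{\frac{189167015}{421454}} = \frac{\sqrt{79725195139810}}{421454}$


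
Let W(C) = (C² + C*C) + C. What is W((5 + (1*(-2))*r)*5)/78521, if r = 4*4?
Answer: 36315/78521 ≈ 0.46249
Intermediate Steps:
r = 16
W(C) = C + 2*C² (W(C) = (C² + C²) + C = 2*C² + C = C + 2*C²)
W((5 + (1*(-2))*r)*5)/78521 = (((5 + (1*(-2))*16)*5)*(1 + 2*((5 + (1*(-2))*16)*5)))/78521 = (((5 - 2*16)*5)*(1 + 2*((5 - 2*16)*5)))*(1/78521) = (((5 - 32)*5)*(1 + 2*((5 - 32)*5)))*(1/78521) = ((-27*5)*(1 + 2*(-27*5)))*(1/78521) = -135*(1 + 2*(-135))*(1/78521) = -135*(1 - 270)*(1/78521) = -135*(-269)*(1/78521) = 36315*(1/78521) = 36315/78521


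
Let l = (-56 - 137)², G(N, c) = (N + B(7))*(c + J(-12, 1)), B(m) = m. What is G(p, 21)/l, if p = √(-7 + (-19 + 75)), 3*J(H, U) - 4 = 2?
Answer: 322/37249 ≈ 0.0086445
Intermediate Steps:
J(H, U) = 2 (J(H, U) = 4/3 + (⅓)*2 = 4/3 + ⅔ = 2)
p = 7 (p = √(-7 + 56) = √49 = 7)
G(N, c) = (2 + c)*(7 + N) (G(N, c) = (N + 7)*(c + 2) = (7 + N)*(2 + c) = (2 + c)*(7 + N))
l = 37249 (l = (-193)² = 37249)
G(p, 21)/l = (14 + 2*7 + 7*21 + 7*21)/37249 = (14 + 14 + 147 + 147)*(1/37249) = 322*(1/37249) = 322/37249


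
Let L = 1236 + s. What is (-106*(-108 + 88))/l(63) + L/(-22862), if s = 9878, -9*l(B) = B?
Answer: -3467517/11431 ≈ -303.34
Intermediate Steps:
l(B) = -B/9
L = 11114 (L = 1236 + 9878 = 11114)
(-106*(-108 + 88))/l(63) + L/(-22862) = (-106*(-108 + 88))/((-⅑*63)) + 11114/(-22862) = -106*(-20)/(-7) + 11114*(-1/22862) = 2120*(-⅐) - 5557/11431 = -2120/7 - 5557/11431 = -3467517/11431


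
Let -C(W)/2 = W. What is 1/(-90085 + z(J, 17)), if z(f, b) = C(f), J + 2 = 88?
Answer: -1/90257 ≈ -1.1079e-5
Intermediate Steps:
J = 86 (J = -2 + 88 = 86)
C(W) = -2*W
z(f, b) = -2*f
1/(-90085 + z(J, 17)) = 1/(-90085 - 2*86) = 1/(-90085 - 172) = 1/(-90257) = -1/90257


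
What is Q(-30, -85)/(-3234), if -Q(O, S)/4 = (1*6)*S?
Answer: -340/539 ≈ -0.63080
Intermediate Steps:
Q(O, S) = -24*S (Q(O, S) = -4*1*6*S = -24*S)
Q(-30, -85)/(-3234) = -24*(-85)/(-3234) = 2040*(-1/3234) = -340/539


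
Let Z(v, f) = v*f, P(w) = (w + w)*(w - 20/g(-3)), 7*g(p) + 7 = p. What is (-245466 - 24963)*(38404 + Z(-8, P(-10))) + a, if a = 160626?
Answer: -10558469250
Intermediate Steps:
g(p) = -1 + p/7
P(w) = 2*w*(14 + w) (P(w) = (w + w)*(w - 20/(-1 + (1/7)*(-3))) = (2*w)*(w - 20/(-1 - 3/7)) = (2*w)*(w - 20/(-10/7)) = (2*w)*(w - 20*(-7/10)) = (2*w)*(w + 14) = (2*w)*(14 + w) = 2*w*(14 + w))
Z(v, f) = f*v
(-245466 - 24963)*(38404 + Z(-8, P(-10))) + a = (-245466 - 24963)*(38404 + (2*(-10)*(14 - 10))*(-8)) + 160626 = -270429*(38404 + (2*(-10)*4)*(-8)) + 160626 = -270429*(38404 - 80*(-8)) + 160626 = -270429*(38404 + 640) + 160626 = -270429*39044 + 160626 = -10558629876 + 160626 = -10558469250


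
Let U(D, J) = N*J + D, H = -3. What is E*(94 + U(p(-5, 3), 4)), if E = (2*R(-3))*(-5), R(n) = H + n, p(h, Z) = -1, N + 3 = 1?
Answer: 5100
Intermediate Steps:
N = -2 (N = -3 + 1 = -2)
R(n) = -3 + n
U(D, J) = D - 2*J (U(D, J) = -2*J + D = D - 2*J)
E = 60 (E = (2*(-3 - 3))*(-5) = (2*(-6))*(-5) = -12*(-5) = 60)
E*(94 + U(p(-5, 3), 4)) = 60*(94 + (-1 - 2*4)) = 60*(94 + (-1 - 8)) = 60*(94 - 9) = 60*85 = 5100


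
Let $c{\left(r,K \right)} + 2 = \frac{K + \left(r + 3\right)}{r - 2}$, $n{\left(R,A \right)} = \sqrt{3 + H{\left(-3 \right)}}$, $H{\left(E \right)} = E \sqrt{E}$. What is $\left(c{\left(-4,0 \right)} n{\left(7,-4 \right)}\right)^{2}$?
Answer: $\frac{121}{12} - \frac{121 i \sqrt{3}}{12} \approx 10.083 - 17.465 i$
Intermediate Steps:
$H{\left(E \right)} = E^{\frac{3}{2}}$
$n{\left(R,A \right)} = \sqrt{3 - 3 i \sqrt{3}}$ ($n{\left(R,A \right)} = \sqrt{3 + \left(-3\right)^{\frac{3}{2}}} = \sqrt{3 - 3 i \sqrt{3}}$)
$c{\left(r,K \right)} = -2 + \frac{3 + K + r}{-2 + r}$ ($c{\left(r,K \right)} = -2 + \frac{K + \left(r + 3\right)}{r - 2} = -2 + \frac{K + \left(3 + r\right)}{-2 + r} = -2 + \frac{3 + K + r}{-2 + r}$)
$\left(c{\left(-4,0 \right)} n{\left(7,-4 \right)}\right)^{2} = \left(\frac{7 + 0 - -4}{-2 - 4} \sqrt{3 - 3 i \sqrt{3}}\right)^{2} = \left(\frac{7 + 0 + 4}{-6} \sqrt{3 - 3 i \sqrt{3}}\right)^{2} = \left(\left(- \frac{1}{6}\right) 11 \sqrt{3 - 3 i \sqrt{3}}\right)^{2} = \left(- \frac{11 \sqrt{3 - 3 i \sqrt{3}}}{6}\right)^{2} = \frac{121}{12} - \frac{121 i \sqrt{3}}{12}$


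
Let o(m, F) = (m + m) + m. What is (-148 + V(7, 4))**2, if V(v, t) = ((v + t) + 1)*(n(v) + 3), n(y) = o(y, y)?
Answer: 19600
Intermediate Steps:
o(m, F) = 3*m (o(m, F) = 2*m + m = 3*m)
n(y) = 3*y
V(v, t) = (3 + 3*v)*(1 + t + v) (V(v, t) = ((v + t) + 1)*(3*v + 3) = ((t + v) + 1)*(3 + 3*v) = (1 + t + v)*(3 + 3*v) = (3 + 3*v)*(1 + t + v))
(-148 + V(7, 4))**2 = (-148 + (3 + 3*4 + 3*7**2 + 6*7 + 3*4*7))**2 = (-148 + (3 + 12 + 3*49 + 42 + 84))**2 = (-148 + (3 + 12 + 147 + 42 + 84))**2 = (-148 + 288)**2 = 140**2 = 19600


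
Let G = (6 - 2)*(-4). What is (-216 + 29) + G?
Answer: -203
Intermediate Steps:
G = -16 (G = 4*(-4) = -16)
(-216 + 29) + G = (-216 + 29) - 16 = -187 - 16 = -203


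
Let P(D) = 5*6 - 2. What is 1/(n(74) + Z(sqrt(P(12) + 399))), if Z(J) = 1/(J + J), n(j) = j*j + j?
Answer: 9479400/52610669999 - 2*sqrt(427)/52610669999 ≈ 0.00018018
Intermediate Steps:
P(D) = 28 (P(D) = 30 - 2 = 28)
n(j) = j + j**2 (n(j) = j**2 + j = j + j**2)
Z(J) = 1/(2*J)
1/(n(74) + Z(sqrt(P(12) + 399))) = 1/(74*(1 + 74) + 1/(2*(sqrt(28 + 399)))) = 1/(74*75 + 1/(2*(sqrt(427)))) = 1/(5550 + (sqrt(427)/427)/2) = 1/(5550 + sqrt(427)/854)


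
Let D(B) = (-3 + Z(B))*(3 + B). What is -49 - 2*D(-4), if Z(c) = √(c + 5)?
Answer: -53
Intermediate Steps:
Z(c) = √(5 + c)
D(B) = (-3 + √(5 + B))*(3 + B)
-49 - 2*D(-4) = -49 - 2*(-9 - 3*(-4) + 3*√(5 - 4) - 4*√(5 - 4)) = -49 - 2*(-9 + 12 + 3*√1 - 4*√1) = -49 - 2*(-9 + 12 + 3*1 - 4*1) = -49 - 2*(-9 + 12 + 3 - 4) = -49 - 2*2 = -49 - 4 = -53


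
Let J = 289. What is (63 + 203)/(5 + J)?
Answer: 19/21 ≈ 0.90476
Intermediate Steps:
(63 + 203)/(5 + J) = (63 + 203)/(5 + 289) = 266/294 = 266*(1/294) = 19/21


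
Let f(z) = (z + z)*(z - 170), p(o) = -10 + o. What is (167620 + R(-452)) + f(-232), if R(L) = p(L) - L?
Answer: 354138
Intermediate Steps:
f(z) = 2*z*(-170 + z) (f(z) = (2*z)*(-170 + z) = 2*z*(-170 + z))
R(L) = -10 (R(L) = (-10 + L) - L = -10)
(167620 + R(-452)) + f(-232) = (167620 - 10) + 2*(-232)*(-170 - 232) = 167610 + 2*(-232)*(-402) = 167610 + 186528 = 354138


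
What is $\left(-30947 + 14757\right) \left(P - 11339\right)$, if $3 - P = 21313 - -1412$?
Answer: $551447590$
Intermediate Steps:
$P = -22722$ ($P = 3 - \left(21313 - -1412\right) = 3 - \left(21313 + 1412\right) = 3 - 22725 = -22722$)
$\left(-30947 + 14757\right) \left(P - 11339\right) = \left(-30947 + 14757\right) \left(-22722 - 11339\right) = \left(-16190\right) \left(-34061\right) = 551447590$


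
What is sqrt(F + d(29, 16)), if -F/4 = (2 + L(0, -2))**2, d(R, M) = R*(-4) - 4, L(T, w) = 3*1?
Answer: 2*I*sqrt(55) ≈ 14.832*I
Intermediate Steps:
L(T, w) = 3
d(R, M) = -4 - 4*R (d(R, M) = -4*R - 4 = -4 - 4*R)
F = -100 (F = -4*(2 + 3)**2 = -4*5**2 = -4*25 = -100)
sqrt(F + d(29, 16)) = sqrt(-100 + (-4 - 4*29)) = sqrt(-100 + (-4 - 116)) = sqrt(-100 - 120) = sqrt(-220) = 2*I*sqrt(55)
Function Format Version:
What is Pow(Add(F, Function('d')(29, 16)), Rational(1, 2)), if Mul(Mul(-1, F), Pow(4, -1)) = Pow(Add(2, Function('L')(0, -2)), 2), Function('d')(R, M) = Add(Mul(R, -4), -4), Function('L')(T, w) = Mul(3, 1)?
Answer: Mul(2, I, Pow(55, Rational(1, 2))) ≈ Mul(14.832, I)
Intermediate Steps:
Function('L')(T, w) = 3
Function('d')(R, M) = Add(-4, Mul(-4, R)) (Function('d')(R, M) = Add(Mul(-4, R), -4) = Add(-4, Mul(-4, R)))
F = -100 (F = Mul(-4, Pow(Add(2, 3), 2)) = Mul(-4, Pow(5, 2)) = Mul(-4, 25) = -100)
Pow(Add(F, Function('d')(29, 16)), Rational(1, 2)) = Pow(Add(-100, Add(-4, Mul(-4, 29))), Rational(1, 2)) = Pow(Add(-100, Add(-4, -116)), Rational(1, 2)) = Pow(Add(-100, -120), Rational(1, 2)) = Pow(-220, Rational(1, 2)) = Mul(2, I, Pow(55, Rational(1, 2)))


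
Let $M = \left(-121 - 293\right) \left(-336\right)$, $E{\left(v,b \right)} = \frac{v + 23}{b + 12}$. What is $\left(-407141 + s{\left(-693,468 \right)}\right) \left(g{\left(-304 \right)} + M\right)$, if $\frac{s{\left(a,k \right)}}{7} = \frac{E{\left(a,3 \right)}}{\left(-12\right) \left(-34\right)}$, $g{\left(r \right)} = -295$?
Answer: $- \frac{34587144163649}{612} \approx -5.6515 \cdot 10^{10}$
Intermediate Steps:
$E{\left(v,b \right)} = \frac{23 + v}{12 + b}$
$s{\left(a,k \right)} = \frac{161}{6120} + \frac{7 a}{6120}$ ($s{\left(a,k \right)} = 7 \frac{\frac{1}{12 + 3} \left(23 + a\right)}{\left(-12\right) \left(-34\right)} = 7 \frac{\frac{1}{15} \left(23 + a\right)}{408} = 7 \frac{23 + a}{15} \cdot \frac{1}{408} = 7 \left(\frac{23}{15} + \frac{a}{15}\right) \frac{1}{408} = 7 \left(\frac{23}{6120} + \frac{a}{6120}\right) = \frac{161}{6120} + \frac{7 a}{6120}$)
$M = 139104$ ($M = \left(-414\right) \left(-336\right) = 139104$)
$\left(-407141 + s{\left(-693,468 \right)}\right) \left(g{\left(-304 \right)} + M\right) = \left(-407141 + \left(\frac{161}{6120} + \frac{7}{6120} \left(-693\right)\right)\right) \left(-295 + 139104\right) = \left(-407141 + \left(\frac{161}{6120} - \frac{539}{680}\right)\right) 138809 = \left(-407141 - \frac{469}{612}\right) 138809 = \left(- \frac{249170761}{612}\right) 138809 = - \frac{34587144163649}{612}$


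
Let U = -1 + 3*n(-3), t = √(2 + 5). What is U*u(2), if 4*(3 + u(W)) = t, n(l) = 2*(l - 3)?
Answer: 111 - 37*√7/4 ≈ 86.527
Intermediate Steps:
n(l) = -6 + 2*l (n(l) = 2*(-3 + l) = -6 + 2*l)
t = √7 ≈ 2.6458
u(W) = -3 + √7/4
U = -37 (U = -1 + 3*(-6 + 2*(-3)) = -1 + 3*(-6 - 6) = -1 + 3*(-12) = -1 - 36 = -37)
U*u(2) = -37*(-3 + √7/4) = 111 - 37*√7/4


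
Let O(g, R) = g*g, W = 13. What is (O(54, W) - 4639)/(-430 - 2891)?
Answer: 1723/3321 ≈ 0.51882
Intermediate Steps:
O(g, R) = g²
(O(54, W) - 4639)/(-430 - 2891) = (54² - 4639)/(-430 - 2891) = (2916 - 4639)/(-3321) = -1723*(-1/3321) = 1723/3321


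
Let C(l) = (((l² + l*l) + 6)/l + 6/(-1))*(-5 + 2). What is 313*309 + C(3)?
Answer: 96711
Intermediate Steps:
C(l) = 18 - 3*(6 + 2*l²)/l (C(l) = (((l² + l²) + 6)/l + 6*(-1))*(-3) = ((2*l² + 6)/l - 6)*(-3) = ((6 + 2*l²)/l - 6)*(-3) = (-6 + (6 + 2*l²)/l)*(-3) = 18 - 3*(6 + 2*l²)/l)
313*309 + C(3) = 313*309 + (18 - 18/3 - 6*3) = 96717 + (18 - 18*⅓ - 18) = 96717 + (18 - 6 - 18) = 96717 - 6 = 96711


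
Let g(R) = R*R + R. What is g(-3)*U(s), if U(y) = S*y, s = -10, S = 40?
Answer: -2400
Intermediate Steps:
U(y) = 40*y
g(R) = R + R² (g(R) = R² + R = R + R²)
g(-3)*U(s) = (-3*(1 - 3))*(40*(-10)) = -3*(-2)*(-400) = 6*(-400) = -2400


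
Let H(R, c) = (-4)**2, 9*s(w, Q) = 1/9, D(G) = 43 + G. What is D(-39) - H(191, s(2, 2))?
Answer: -12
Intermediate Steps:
s(w, Q) = 1/81 (s(w, Q) = (1/9)/9 = (1/9)*(1/9) = 1/81)
H(R, c) = 16
D(-39) - H(191, s(2, 2)) = (43 - 39) - 1*16 = 4 - 16 = -12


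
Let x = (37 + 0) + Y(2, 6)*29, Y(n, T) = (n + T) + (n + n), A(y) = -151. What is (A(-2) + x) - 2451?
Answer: -2217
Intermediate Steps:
Y(n, T) = T + 3*n (Y(n, T) = (T + n) + 2*n = T + 3*n)
x = 385 (x = (37 + 0) + (6 + 3*2)*29 = 37 + (6 + 6)*29 = 37 + 12*29 = 37 + 348 = 385)
(A(-2) + x) - 2451 = (-151 + 385) - 2451 = 234 - 2451 = -2217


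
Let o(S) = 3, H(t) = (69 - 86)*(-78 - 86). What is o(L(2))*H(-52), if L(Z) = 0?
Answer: 8364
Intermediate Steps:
H(t) = 2788 (H(t) = -17*(-164) = 2788)
o(L(2))*H(-52) = 3*2788 = 8364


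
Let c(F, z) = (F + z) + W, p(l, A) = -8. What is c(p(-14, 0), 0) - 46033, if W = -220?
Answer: -46261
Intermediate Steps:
c(F, z) = -220 + F + z (c(F, z) = (F + z) - 220 = -220 + F + z)
c(p(-14, 0), 0) - 46033 = (-220 - 8 + 0) - 46033 = -228 - 46033 = -46261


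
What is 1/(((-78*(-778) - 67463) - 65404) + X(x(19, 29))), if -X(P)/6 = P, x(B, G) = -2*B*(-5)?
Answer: -1/73323 ≈ -1.3638e-5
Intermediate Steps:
x(B, G) = 10*B
X(P) = -6*P
1/(((-78*(-778) - 67463) - 65404) + X(x(19, 29))) = 1/(((-78*(-778) - 67463) - 65404) - 60*19) = 1/(((60684 - 67463) - 65404) - 6*190) = 1/((-6779 - 65404) - 1140) = 1/(-72183 - 1140) = 1/(-73323) = -1/73323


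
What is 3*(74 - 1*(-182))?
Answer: 768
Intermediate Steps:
3*(74 - 1*(-182)) = 3*(74 + 182) = 3*256 = 768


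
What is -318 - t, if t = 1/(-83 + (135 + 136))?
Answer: -59785/188 ≈ -318.01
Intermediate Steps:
t = 1/188 (t = 1/(-83 + 271) = 1/188 ≈ 0.0053191)
-318 - t = -318 - 1*1/188 = -318 - 1/188 = -59785/188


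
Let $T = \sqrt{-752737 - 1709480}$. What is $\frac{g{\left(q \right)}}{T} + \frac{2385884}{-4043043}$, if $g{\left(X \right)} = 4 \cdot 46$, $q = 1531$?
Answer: $- \frac{2385884}{4043043} - \frac{184 i \sqrt{2462217}}{2462217} \approx -0.59012 - 0.11726 i$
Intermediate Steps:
$g{\left(X \right)} = 184$
$T = i \sqrt{2462217}$ ($T = \sqrt{-2462217} = i \sqrt{2462217} \approx 1569.1 i$)
$\frac{g{\left(q \right)}}{T} + \frac{2385884}{-4043043} = \frac{184}{i \sqrt{2462217}} + \frac{2385884}{-4043043} = 184 \left(- \frac{i \sqrt{2462217}}{2462217}\right) + 2385884 \left(- \frac{1}{4043043}\right) = - \frac{184 i \sqrt{2462217}}{2462217} - \frac{2385884}{4043043} = - \frac{2385884}{4043043} - \frac{184 i \sqrt{2462217}}{2462217}$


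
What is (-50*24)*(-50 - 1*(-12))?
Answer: 45600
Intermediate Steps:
(-50*24)*(-50 - 1*(-12)) = -1200*(-50 + 12) = -1200*(-38) = 45600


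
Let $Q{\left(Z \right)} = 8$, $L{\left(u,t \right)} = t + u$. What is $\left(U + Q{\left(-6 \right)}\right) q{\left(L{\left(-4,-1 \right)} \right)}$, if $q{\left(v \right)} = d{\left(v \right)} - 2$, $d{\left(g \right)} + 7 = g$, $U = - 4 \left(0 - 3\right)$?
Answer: $-280$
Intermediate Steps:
$U = 12$ ($U = \left(-4\right) \left(-3\right) = 12$)
$d{\left(g \right)} = -7 + g$
$q{\left(v \right)} = -9 + v$ ($q{\left(v \right)} = \left(-7 + v\right) - 2 = -9 + v$)
$\left(U + Q{\left(-6 \right)}\right) q{\left(L{\left(-4,-1 \right)} \right)} = \left(12 + 8\right) \left(-9 - 5\right) = 20 \left(-9 - 5\right) = 20 \left(-14\right) = -280$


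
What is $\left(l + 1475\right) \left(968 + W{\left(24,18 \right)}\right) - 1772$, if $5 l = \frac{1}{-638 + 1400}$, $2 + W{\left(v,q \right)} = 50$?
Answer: $\frac{22452424}{15} \approx 1.4968 \cdot 10^{6}$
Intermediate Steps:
$W{\left(v,q \right)} = 48$ ($W{\left(v,q \right)} = -2 + 50 = 48$)
$l = \frac{1}{3810}$ ($l = \frac{1}{5 \left(-638 + 1400\right)} = \frac{1}{5 \cdot 762} = \frac{1}{5} \cdot \frac{1}{762} = \frac{1}{3810} \approx 0.00026247$)
$\left(l + 1475\right) \left(968 + W{\left(24,18 \right)}\right) - 1772 = \left(\frac{1}{3810} + 1475\right) \left(968 + 48\right) - 1772 = \frac{5619751}{3810} \cdot 1016 - 1772 = \frac{22479004}{15} - 1772 = \frac{22452424}{15}$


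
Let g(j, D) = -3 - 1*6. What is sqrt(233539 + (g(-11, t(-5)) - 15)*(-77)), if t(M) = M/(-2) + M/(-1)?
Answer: sqrt(235387) ≈ 485.17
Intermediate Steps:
t(M) = -3*M/2 (t(M) = M*(-1/2) + M*(-1) = -M/2 - M = -3*M/2)
g(j, D) = -9 (g(j, D) = -3 - 6 = -9)
sqrt(233539 + (g(-11, t(-5)) - 15)*(-77)) = sqrt(233539 + (-9 - 15)*(-77)) = sqrt(233539 - 24*(-77)) = sqrt(233539 + 1848) = sqrt(235387)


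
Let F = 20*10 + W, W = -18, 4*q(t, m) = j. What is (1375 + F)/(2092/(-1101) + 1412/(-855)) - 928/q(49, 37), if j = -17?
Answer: -4168833277/18945208 ≈ -220.05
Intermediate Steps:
q(t, m) = -17/4 (q(t, m) = (¼)*(-17) = -17/4)
F = 182 (F = 20*10 - 18 = 200 - 18 = 182)
(1375 + F)/(2092/(-1101) + 1412/(-855)) - 928/q(49, 37) = (1375 + 182)/(2092/(-1101) + 1412/(-855)) - 928/(-17/4) = 1557/(2092*(-1/1101) + 1412*(-1/855)) - 928*(-4/17) = 1557/(-2092/1101 - 1412/855) + 3712/17 = 1557/(-1114424/313785) + 3712/17 = 1557*(-313785/1114424) + 3712/17 = -488563245/1114424 + 3712/17 = -4168833277/18945208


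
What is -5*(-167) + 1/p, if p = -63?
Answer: 52604/63 ≈ 834.98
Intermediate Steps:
-5*(-167) + 1/p = -5*(-167) + 1/(-63) = 835 - 1/63 = 52604/63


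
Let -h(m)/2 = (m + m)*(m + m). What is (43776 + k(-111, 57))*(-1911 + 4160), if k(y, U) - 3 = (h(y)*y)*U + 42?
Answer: 1402664319693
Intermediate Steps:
h(m) = -8*m² (h(m) = -2*(m + m)*(m + m) = -2*2*m*2*m = -8*m²)
k(y, U) = 45 - 8*U*y³ (k(y, U) = 3 + (((-8*y²)*y)*U + 42) = 3 + ((-8*y³)*U + 42) = 3 + (-8*U*y³ + 42) = 3 + (42 - 8*U*y³) = 45 - 8*U*y³)
(43776 + k(-111, 57))*(-1911 + 4160) = (43776 + (45 - 8*57*(-111)³))*(-1911 + 4160) = (43776 + (45 - 8*57*(-1367631)))*2249 = (43776 + (45 + 623639736))*2249 = (43776 + 623639781)*2249 = 623683557*2249 = 1402664319693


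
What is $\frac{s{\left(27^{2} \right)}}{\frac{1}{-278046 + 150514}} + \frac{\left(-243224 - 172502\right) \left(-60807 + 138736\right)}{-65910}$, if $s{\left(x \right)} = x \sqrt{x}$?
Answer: $- \frac{82707849636253}{32955} \approx -2.5097 \cdot 10^{9}$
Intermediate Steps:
$s{\left(x \right)} = x^{\frac{3}{2}}$
$\frac{s{\left(27^{2} \right)}}{\frac{1}{-278046 + 150514}} + \frac{\left(-243224 - 172502\right) \left(-60807 + 138736\right)}{-65910} = \frac{\left(27^{2}\right)^{\frac{3}{2}}}{\frac{1}{-278046 + 150514}} + \frac{\left(-243224 - 172502\right) \left(-60807 + 138736\right)}{-65910} = \frac{729^{\frac{3}{2}}}{\frac{1}{-127532}} + \left(-415726\right) 77929 \left(- \frac{1}{65910}\right) = \frac{19683}{- \frac{1}{127532}} - - \frac{16198555727}{32955} = 19683 \left(-127532\right) + \frac{16198555727}{32955} = -2510212356 + \frac{16198555727}{32955} = - \frac{82707849636253}{32955}$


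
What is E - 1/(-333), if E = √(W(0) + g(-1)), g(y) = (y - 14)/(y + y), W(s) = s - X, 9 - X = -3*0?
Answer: 1/333 + I*√6/2 ≈ 0.003003 + 1.2247*I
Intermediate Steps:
X = 9 (X = 9 - (-3)*0 = 9 - 1*0 = 9 + 0 = 9)
W(s) = -9 + s (W(s) = s - 1*9 = s - 9 = -9 + s)
g(y) = (-14 + y)/(2*y) (g(y) = (-14 + y)/((2*y)) = (-14 + y)*(1/(2*y)) = (-14 + y)/(2*y))
E = I*√6/2 (E = √((-9 + 0) + (½)*(-14 - 1)/(-1)) = √(-9 + (½)*(-1)*(-15)) = √(-9 + 15/2) = √(-3/2) = I*√6/2 ≈ 1.2247*I)
E - 1/(-333) = I*√6/2 - 1/(-333) = I*√6/2 - 1*(-1/333) = I*√6/2 + 1/333 = 1/333 + I*√6/2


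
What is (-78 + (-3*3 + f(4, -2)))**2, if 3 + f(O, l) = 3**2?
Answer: 6561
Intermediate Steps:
f(O, l) = 6 (f(O, l) = -3 + 3**2 = -3 + 9 = 6)
(-78 + (-3*3 + f(4, -2)))**2 = (-78 + (-3*3 + 6))**2 = (-78 + (-9 + 6))**2 = (-78 - 3)**2 = (-81)**2 = 6561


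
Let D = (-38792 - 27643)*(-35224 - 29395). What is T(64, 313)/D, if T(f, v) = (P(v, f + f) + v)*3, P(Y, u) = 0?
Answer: 313/1430987755 ≈ 2.1873e-7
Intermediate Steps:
T(f, v) = 3*v (T(f, v) = (0 + v)*3 = v*3 = 3*v)
D = 4292963265 (D = -66435*(-64619) = 4292963265)
T(64, 313)/D = (3*313)/4292963265 = 939*(1/4292963265) = 313/1430987755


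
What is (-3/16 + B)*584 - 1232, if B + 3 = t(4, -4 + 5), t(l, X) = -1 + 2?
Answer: -5019/2 ≈ -2509.5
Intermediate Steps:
t(l, X) = 1
B = -2 (B = -3 + 1 = -2)
(-3/16 + B)*584 - 1232 = (-3/16 - 2)*584 - 1232 = -35/16*584 - 1232 = -2555/2 - 1232 = -5019/2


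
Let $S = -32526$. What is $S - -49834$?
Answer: $17308$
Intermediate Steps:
$S - -49834 = -32526 - -49834 = -32526 + 49834 = 17308$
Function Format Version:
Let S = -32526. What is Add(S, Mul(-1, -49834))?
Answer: 17308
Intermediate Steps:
Add(S, Mul(-1, -49834)) = Add(-32526, Mul(-1, -49834)) = Add(-32526, 49834) = 17308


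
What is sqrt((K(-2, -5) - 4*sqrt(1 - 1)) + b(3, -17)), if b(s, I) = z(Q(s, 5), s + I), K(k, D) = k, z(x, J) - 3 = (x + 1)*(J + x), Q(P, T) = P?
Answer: I*sqrt(43) ≈ 6.5574*I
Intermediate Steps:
z(x, J) = 3 + (1 + x)*(J + x) (z(x, J) = 3 + (x + 1)*(J + x) = 3 + (1 + x)*(J + x))
b(s, I) = 3 + I + s**2 + 2*s + s*(I + s) (b(s, I) = 3 + (s + I) + s + s**2 + (s + I)*s = 3 + (I + s) + s + s**2 + (I + s)*s = 3 + (I + s) + s + s**2 + s*(I + s) = 3 + I + s**2 + 2*s + s*(I + s))
sqrt((K(-2, -5) - 4*sqrt(1 - 1)) + b(3, -17)) = sqrt((-2 - 4*sqrt(1 - 1)) + (3 - 17 + 3**2 + 2*3 + 3*(-17 + 3))) = sqrt((-2 - 4*sqrt(0)) + (3 - 17 + 9 + 6 + 3*(-14))) = sqrt((-2 - 4*0) + (3 - 17 + 9 + 6 - 42)) = sqrt((-2 + 0) - 41) = sqrt(-2 - 41) = sqrt(-43) = I*sqrt(43)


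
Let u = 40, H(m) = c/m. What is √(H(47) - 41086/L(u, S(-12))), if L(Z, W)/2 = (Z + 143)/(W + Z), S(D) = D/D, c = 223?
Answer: 4*I*√21258205797/8601 ≈ 67.807*I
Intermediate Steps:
H(m) = 223/m
S(D) = 1
L(Z, W) = 2*(143 + Z)/(W + Z) (L(Z, W) = 2*((Z + 143)/(W + Z)) = 2*((143 + Z)/(W + Z)) = 2*(143 + Z)/(W + Z))
√(H(47) - 41086/L(u, S(-12))) = √(223/47 - 41086*(1 + 40)/(2*(143 + 40))) = √(223*(1/47) - 41086/(2*183/41)) = √(223/47 - 41086/(2*(1/41)*183)) = √(223/47 - 41086/366/41) = √(223/47 - 41086*41/366) = √(223/47 - 842263/183) = √(-39545552/8601) = 4*I*√21258205797/8601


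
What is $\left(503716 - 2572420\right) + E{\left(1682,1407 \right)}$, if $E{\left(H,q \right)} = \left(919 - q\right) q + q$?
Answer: $-2753913$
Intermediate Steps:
$E{\left(H,q \right)} = q + q \left(919 - q\right)$ ($E{\left(H,q \right)} = q \left(919 - q\right) + q = q + q \left(919 - q\right)$)
$\left(503716 - 2572420\right) + E{\left(1682,1407 \right)} = \left(503716 - 2572420\right) + 1407 \left(920 - 1407\right) = -2068704 + 1407 \left(920 - 1407\right) = -2068704 + 1407 \left(-487\right) = -2068704 - 685209 = -2753913$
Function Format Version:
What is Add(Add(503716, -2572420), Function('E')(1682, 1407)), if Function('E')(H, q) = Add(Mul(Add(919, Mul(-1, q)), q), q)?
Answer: -2753913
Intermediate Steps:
Function('E')(H, q) = Add(q, Mul(q, Add(919, Mul(-1, q)))) (Function('E')(H, q) = Add(Mul(q, Add(919, Mul(-1, q))), q) = Add(q, Mul(q, Add(919, Mul(-1, q)))))
Add(Add(503716, -2572420), Function('E')(1682, 1407)) = Add(Add(503716, -2572420), Mul(1407, Add(920, Mul(-1, 1407)))) = Add(-2068704, Mul(1407, Add(920, -1407))) = Add(-2068704, Mul(1407, -487)) = Add(-2068704, -685209) = -2753913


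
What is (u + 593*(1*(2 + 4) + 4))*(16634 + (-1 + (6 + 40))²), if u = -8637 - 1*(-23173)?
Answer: 381875094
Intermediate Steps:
u = 14536 (u = -8637 + 23173 = 14536)
(u + 593*(1*(2 + 4) + 4))*(16634 + (-1 + (6 + 40))²) = (14536 + 593*(1*(2 + 4) + 4))*(16634 + (-1 + (6 + 40))²) = (14536 + 593*(1*6 + 4))*(16634 + (-1 + 46)²) = (14536 + 593*(6 + 4))*(16634 + 45²) = (14536 + 593*10)*(16634 + 2025) = (14536 + 5930)*18659 = 20466*18659 = 381875094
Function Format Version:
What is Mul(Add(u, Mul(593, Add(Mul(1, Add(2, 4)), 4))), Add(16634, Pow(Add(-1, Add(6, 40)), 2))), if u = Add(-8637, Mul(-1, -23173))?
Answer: 381875094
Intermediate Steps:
u = 14536 (u = Add(-8637, 23173) = 14536)
Mul(Add(u, Mul(593, Add(Mul(1, Add(2, 4)), 4))), Add(16634, Pow(Add(-1, Add(6, 40)), 2))) = Mul(Add(14536, Mul(593, Add(Mul(1, Add(2, 4)), 4))), Add(16634, Pow(Add(-1, Add(6, 40)), 2))) = Mul(Add(14536, Mul(593, Add(Mul(1, 6), 4))), Add(16634, Pow(Add(-1, 46), 2))) = Mul(Add(14536, Mul(593, Add(6, 4))), Add(16634, Pow(45, 2))) = Mul(Add(14536, Mul(593, 10)), Add(16634, 2025)) = Mul(Add(14536, 5930), 18659) = Mul(20466, 18659) = 381875094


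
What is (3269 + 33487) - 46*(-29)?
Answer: 38090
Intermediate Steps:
(3269 + 33487) - 46*(-29) = 36756 + 1334 = 38090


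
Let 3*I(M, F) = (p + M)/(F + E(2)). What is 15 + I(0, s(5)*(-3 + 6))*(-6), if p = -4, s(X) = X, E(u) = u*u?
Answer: 293/19 ≈ 15.421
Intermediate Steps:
E(u) = u**2
I(M, F) = (-4 + M)/(3*(4 + F)) (I(M, F) = ((-4 + M)/(F + 2**2))/3 = ((-4 + M)/(F + 4))/3 = ((-4 + M)/(4 + F))/3 = (-4 + M)/(3*(4 + F)))
15 + I(0, s(5)*(-3 + 6))*(-6) = 15 + ((-4 + 0)/(3*(4 + 5*(-3 + 6))))*(-6) = 15 + ((1/3)*(-4)/(4 + 5*3))*(-6) = 15 + ((1/3)*(-4)/(4 + 15))*(-6) = 15 + ((1/3)*(-4)/19)*(-6) = 15 + ((1/3)*(1/19)*(-4))*(-6) = 15 - 4/57*(-6) = 15 + 8/19 = 293/19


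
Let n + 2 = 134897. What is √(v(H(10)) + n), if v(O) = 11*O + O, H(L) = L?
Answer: √135015 ≈ 367.44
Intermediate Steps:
n = 134895 (n = -2 + 134897 = 134895)
v(O) = 12*O
√(v(H(10)) + n) = √(12*10 + 134895) = √(120 + 134895) = √135015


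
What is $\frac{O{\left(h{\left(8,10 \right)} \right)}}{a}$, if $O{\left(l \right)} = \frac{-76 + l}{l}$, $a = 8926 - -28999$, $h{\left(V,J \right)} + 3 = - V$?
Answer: $\frac{87}{417175} \approx 0.00020855$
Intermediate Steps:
$h{\left(V,J \right)} = -3 - V$
$a = 37925$ ($a = 8926 + 28999 = 37925$)
$O{\left(l \right)} = \frac{-76 + l}{l}$
$\frac{O{\left(h{\left(8,10 \right)} \right)}}{a} = \frac{\frac{1}{-3 - 8} \left(-76 - 11\right)}{37925} = \frac{-76 - 11}{-3 - 8} \cdot \frac{1}{37925} = \frac{-76 - 11}{-11} \cdot \frac{1}{37925} = \left(- \frac{1}{11}\right) \left(-87\right) \frac{1}{37925} = \frac{87}{11} \cdot \frac{1}{37925} = \frac{87}{417175}$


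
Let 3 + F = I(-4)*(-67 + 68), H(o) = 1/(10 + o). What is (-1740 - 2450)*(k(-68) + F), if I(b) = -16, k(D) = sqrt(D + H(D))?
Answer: 79610 - 2095*I*sqrt(228810)/29 ≈ 79610.0 - 34556.0*I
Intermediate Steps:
k(D) = sqrt(D + 1/(10 + D))
F = -19 (F = -3 - 16*(-67 + 68) = -3 - 16*1 = -3 - 16 = -19)
(-1740 - 2450)*(k(-68) + F) = (-1740 - 2450)*(sqrt((1 - 68*(10 - 68))/(10 - 68)) - 19) = -4190*(sqrt((1 - 68*(-58))/(-58)) - 19) = -4190*(sqrt(-(1 + 3944)/58) - 19) = -4190*(sqrt(-1/58*3945) - 19) = -4190*(sqrt(-3945/58) - 19) = -4190*(I*sqrt(228810)/58 - 19) = -4190*(-19 + I*sqrt(228810)/58) = 79610 - 2095*I*sqrt(228810)/29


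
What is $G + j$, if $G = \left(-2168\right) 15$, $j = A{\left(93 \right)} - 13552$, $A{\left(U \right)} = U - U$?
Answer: $-46072$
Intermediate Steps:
$A{\left(U \right)} = 0$
$j = -13552$ ($j = 0 - 13552 = -13552$)
$G = -32520$
$G + j = -32520 - 13552 = -46072$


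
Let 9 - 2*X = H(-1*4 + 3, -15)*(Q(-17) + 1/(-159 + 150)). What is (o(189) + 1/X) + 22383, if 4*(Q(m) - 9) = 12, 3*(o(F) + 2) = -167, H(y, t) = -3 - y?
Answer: 19757974/885 ≈ 22325.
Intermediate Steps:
o(F) = -173/3 (o(F) = -2 + (1/3)*(-167) = -2 - 167/3 = -173/3)
Q(m) = 12 (Q(m) = 9 + (1/4)*12 = 9 + 3 = 12)
X = 295/18 (X = 9/2 - (-3 - (-1*4 + 3))*(12 + 1/(-159 + 150))/2 = 9/2 - (-3 - (-4 + 3))*(12 + 1/(-9))/2 = 9/2 - (-3 - 1*(-1))*(12 - 1/9)/2 = 9/2 - (-3 + 1)*107/(2*9) = 9/2 - (-1)*107/9 = 9/2 - 1/2*(-214/9) = 9/2 + 107/9 = 295/18 ≈ 16.389)
(o(189) + 1/X) + 22383 = (-173/3 + 1/(295/18)) + 22383 = (-173/3 + 18/295) + 22383 = -50981/885 + 22383 = 19757974/885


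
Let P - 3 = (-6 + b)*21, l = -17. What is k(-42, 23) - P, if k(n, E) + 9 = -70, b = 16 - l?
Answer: -649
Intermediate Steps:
b = 33 (b = 16 - 1*(-17) = 16 + 17 = 33)
k(n, E) = -79 (k(n, E) = -9 - 70 = -79)
P = 570 (P = 3 + (-6 + 33)*21 = 3 + 27*21 = 3 + 567 = 570)
k(-42, 23) - P = -79 - 1*570 = -79 - 570 = -649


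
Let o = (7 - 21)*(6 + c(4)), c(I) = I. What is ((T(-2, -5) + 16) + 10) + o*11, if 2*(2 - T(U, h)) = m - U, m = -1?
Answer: -3025/2 ≈ -1512.5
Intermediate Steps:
T(U, h) = 5/2 + U/2 (T(U, h) = 2 - (-1 - U)/2 = 2 + (1/2 + U/2) = 5/2 + U/2)
o = -140 (o = (7 - 21)*(6 + 4) = -14*10 = -140)
((T(-2, -5) + 16) + 10) + o*11 = (((5/2 + (1/2)*(-2)) + 16) + 10) - 140*11 = (((5/2 - 1) + 16) + 10) - 1540 = ((3/2 + 16) + 10) - 1540 = (35/2 + 10) - 1540 = 55/2 - 1540 = -3025/2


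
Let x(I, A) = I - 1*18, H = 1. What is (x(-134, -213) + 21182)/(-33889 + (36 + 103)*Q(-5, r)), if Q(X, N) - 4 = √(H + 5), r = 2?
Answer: -233664330/370324321 - 974390*√6/370324321 ≈ -0.63742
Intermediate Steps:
Q(X, N) = 4 + √6 (Q(X, N) = 4 + √(1 + 5) = 4 + √6)
x(I, A) = -18 + I (x(I, A) = I - 18 = -18 + I)
(x(-134, -213) + 21182)/(-33889 + (36 + 103)*Q(-5, r)) = ((-18 - 134) + 21182)/(-33889 + (36 + 103)*(4 + √6)) = (-152 + 21182)/(-33889 + 139*(4 + √6)) = 21030/(-33889 + (556 + 139*√6)) = 21030/(-33333 + 139*√6)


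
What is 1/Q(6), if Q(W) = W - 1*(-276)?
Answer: 1/282 ≈ 0.0035461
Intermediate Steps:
Q(W) = 276 + W (Q(W) = W + 276 = 276 + W)
1/Q(6) = 1/(276 + 6) = 1/282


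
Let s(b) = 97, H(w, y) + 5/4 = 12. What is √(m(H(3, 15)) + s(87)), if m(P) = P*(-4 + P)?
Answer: √2713/4 ≈ 13.022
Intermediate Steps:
H(w, y) = 43/4 (H(w, y) = -5/4 + 12 = 43/4)
√(m(H(3, 15)) + s(87)) = √(43*(-4 + 43/4)/4 + 97) = √((43/4)*(27/4) + 97) = √(1161/16 + 97) = √(2713/16) = √2713/4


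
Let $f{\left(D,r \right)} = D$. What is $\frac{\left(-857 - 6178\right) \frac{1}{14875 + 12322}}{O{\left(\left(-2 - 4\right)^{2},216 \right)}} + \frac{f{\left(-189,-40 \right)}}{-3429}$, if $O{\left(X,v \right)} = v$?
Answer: $\frac{13409473}{248689368} \approx 0.053921$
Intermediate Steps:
$\frac{\left(-857 - 6178\right) \frac{1}{14875 + 12322}}{O{\left(\left(-2 - 4\right)^{2},216 \right)}} + \frac{f{\left(-189,-40 \right)}}{-3429} = \frac{\left(-857 - 6178\right) \frac{1}{14875 + 12322}}{216} - \frac{189}{-3429} = - \frac{7035}{27197} \cdot \frac{1}{216} - - \frac{7}{127} = \left(-7035\right) \frac{1}{27197} \cdot \frac{1}{216} + \frac{7}{127} = \left(- \frac{7035}{27197}\right) \frac{1}{216} + \frac{7}{127} = - \frac{2345}{1958184} + \frac{7}{127} = \frac{13409473}{248689368}$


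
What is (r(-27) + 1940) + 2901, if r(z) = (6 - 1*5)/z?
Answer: 130706/27 ≈ 4841.0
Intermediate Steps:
r(z) = 1/z (r(z) = (6 - 5)/z = 1/z)
(r(-27) + 1940) + 2901 = (1/(-27) + 1940) + 2901 = (-1/27 + 1940) + 2901 = 52379/27 + 2901 = 130706/27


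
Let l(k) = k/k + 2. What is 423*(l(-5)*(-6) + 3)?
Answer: -6345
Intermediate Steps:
l(k) = 3 (l(k) = 1 + 2 = 3)
423*(l(-5)*(-6) + 3) = 423*(3*(-6) + 3) = 423*(-18 + 3) = 423*(-15) = -6345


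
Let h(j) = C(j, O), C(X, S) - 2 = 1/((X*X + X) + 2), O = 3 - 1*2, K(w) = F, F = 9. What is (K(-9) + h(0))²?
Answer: 529/4 ≈ 132.25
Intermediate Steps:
K(w) = 9
O = 1 (O = 3 - 2 = 1)
C(X, S) = 2 + 1/(2 + X + X²) (C(X, S) = 2 + 1/((X*X + X) + 2) = 2 + 1/((X² + X) + 2) = 2 + 1/((X + X²) + 2) = 2 + 1/(2 + X + X²))
h(j) = (5 + 2*j + 2*j²)/(2 + j + j²)
(K(-9) + h(0))² = (9 + (5 + 2*0 + 2*0²)/(2 + 0 + 0²))² = (9 + (5 + 0 + 2*0)/(2 + 0 + 0))² = (9 + (5 + 0 + 0)/2)² = (9 + (½)*5)² = (9 + 5/2)² = (23/2)² = 529/4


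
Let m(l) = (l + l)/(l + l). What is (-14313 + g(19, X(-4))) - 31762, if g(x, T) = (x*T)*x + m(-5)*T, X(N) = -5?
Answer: -47885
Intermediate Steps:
m(l) = 1 (m(l) = (2*l)/((2*l)) = (2*l)*(1/(2*l)) = 1)
g(x, T) = T + T*x**2 (g(x, T) = (x*T)*x + 1*T = (T*x)*x + T = T*x**2 + T = T + T*x**2)
(-14313 + g(19, X(-4))) - 31762 = (-14313 - 5*(1 + 19**2)) - 31762 = (-14313 - 5*(1 + 361)) - 31762 = (-14313 - 5*362) - 31762 = (-14313 - 1810) - 31762 = -16123 - 31762 = -47885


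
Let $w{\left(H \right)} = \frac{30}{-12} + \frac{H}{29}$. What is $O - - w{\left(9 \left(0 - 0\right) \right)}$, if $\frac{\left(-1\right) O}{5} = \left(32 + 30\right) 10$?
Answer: $- \frac{6205}{2} \approx -3102.5$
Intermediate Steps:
$w{\left(H \right)} = - \frac{5}{2} + \frac{H}{29}$ ($w{\left(H \right)} = 30 \left(- \frac{1}{12}\right) + H \frac{1}{29} = - \frac{5}{2} + \frac{H}{29}$)
$O = -3100$ ($O = - 5 \left(32 + 30\right) 10 = - 5 \cdot 62 \cdot 10 = \left(-5\right) 620 = -3100$)
$O - - w{\left(9 \left(0 - 0\right) \right)} = -3100 - - (- \frac{5}{2} + \frac{9 \left(0 - 0\right)}{29}) = -3100 - - (- \frac{5}{2} + \frac{9 \left(0 + 0\right)}{29}) = -3100 - - (- \frac{5}{2} + \frac{9 \cdot 0}{29}) = -3100 - - (- \frac{5}{2} + \frac{1}{29} \cdot 0) = -3100 - - (- \frac{5}{2} + 0) = -3100 - \left(-1\right) \left(- \frac{5}{2}\right) = -3100 - \frac{5}{2} = - \frac{6205}{2}$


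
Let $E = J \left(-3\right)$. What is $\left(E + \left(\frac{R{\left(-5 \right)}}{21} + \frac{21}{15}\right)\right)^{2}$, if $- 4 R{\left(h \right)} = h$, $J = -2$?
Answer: $\frac{9815689}{176400} \approx 55.644$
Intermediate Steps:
$R{\left(h \right)} = - \frac{h}{4}$
$E = 6$ ($E = \left(-2\right) \left(-3\right) = 6$)
$\left(E + \left(\frac{R{\left(-5 \right)}}{21} + \frac{21}{15}\right)\right)^{2} = \left(6 + \left(\frac{\left(- \frac{1}{4}\right) \left(-5\right)}{21} + \frac{21}{15}\right)\right)^{2} = \left(6 + \left(\frac{5}{4} \cdot \frac{1}{21} + 21 \cdot \frac{1}{15}\right)\right)^{2} = \left(6 + \left(\frac{5}{84} + \frac{7}{5}\right)\right)^{2} = \left(6 + \frac{613}{420}\right)^{2} = \left(\frac{3133}{420}\right)^{2} = \frac{9815689}{176400}$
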